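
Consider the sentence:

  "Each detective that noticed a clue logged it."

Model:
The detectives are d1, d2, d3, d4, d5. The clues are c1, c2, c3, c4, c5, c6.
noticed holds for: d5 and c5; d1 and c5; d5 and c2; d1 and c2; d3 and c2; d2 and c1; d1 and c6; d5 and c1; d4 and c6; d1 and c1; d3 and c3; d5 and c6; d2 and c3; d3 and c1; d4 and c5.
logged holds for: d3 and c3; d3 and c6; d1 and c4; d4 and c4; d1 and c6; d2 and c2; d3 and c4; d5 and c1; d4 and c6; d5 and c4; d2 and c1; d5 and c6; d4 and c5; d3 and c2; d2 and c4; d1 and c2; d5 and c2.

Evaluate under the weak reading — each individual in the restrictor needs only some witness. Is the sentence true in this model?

True

"it" takes "a clue" as antecedent — a donkey pronoun bound across the clause boundary.
Weak reading: every detective d with some noticed-clue has at least one noticed-clue c such that logged(d,c).
Per detective: d1:✓  d2:✓  d3:✓  d4:✓  d5:✓
Every detective in the restrictor has a witness.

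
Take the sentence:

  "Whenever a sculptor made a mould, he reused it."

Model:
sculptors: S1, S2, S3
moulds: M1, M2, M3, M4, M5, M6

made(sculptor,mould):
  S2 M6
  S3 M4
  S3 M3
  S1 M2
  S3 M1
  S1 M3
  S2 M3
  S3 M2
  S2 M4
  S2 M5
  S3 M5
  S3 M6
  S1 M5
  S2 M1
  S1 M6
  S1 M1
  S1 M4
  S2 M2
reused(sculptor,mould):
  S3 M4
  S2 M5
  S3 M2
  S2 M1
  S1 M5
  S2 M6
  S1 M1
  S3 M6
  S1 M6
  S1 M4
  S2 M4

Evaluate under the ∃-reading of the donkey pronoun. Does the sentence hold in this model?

"it" takes "a mould" as antecedent — a donkey pronoun bound across the clause boundary.
Weak reading: every sculptor s with some made-mould has at least one made-mould m such that reused(s,m).
Per sculptor: S1:✓  S2:✓  S3:✓
Every sculptor in the restrictor has a witness.

True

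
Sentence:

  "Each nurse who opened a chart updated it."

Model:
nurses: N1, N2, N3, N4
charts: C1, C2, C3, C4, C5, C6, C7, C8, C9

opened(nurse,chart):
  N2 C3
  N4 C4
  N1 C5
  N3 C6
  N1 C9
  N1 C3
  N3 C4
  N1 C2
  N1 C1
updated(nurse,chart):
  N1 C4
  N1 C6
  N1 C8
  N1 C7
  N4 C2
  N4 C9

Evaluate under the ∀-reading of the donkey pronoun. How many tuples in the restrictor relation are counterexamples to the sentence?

"it" takes "a chart" as antecedent — a donkey pronoun bound across the clause boundary.
Strong reading: for every (n,c) with opened(n,c), updated(n,c).
Restrictor pairs: (N1,C1) ✗  (N1,C2) ✗  (N1,C3) ✗  (N1,C5) ✗  (N1,C9) ✗  (N2,C3) ✗  (N3,C4) ✗  (N3,C6) ✗  (N4,C4) ✗
Counterexamples (restrictor pairs failing the scope): 9.

9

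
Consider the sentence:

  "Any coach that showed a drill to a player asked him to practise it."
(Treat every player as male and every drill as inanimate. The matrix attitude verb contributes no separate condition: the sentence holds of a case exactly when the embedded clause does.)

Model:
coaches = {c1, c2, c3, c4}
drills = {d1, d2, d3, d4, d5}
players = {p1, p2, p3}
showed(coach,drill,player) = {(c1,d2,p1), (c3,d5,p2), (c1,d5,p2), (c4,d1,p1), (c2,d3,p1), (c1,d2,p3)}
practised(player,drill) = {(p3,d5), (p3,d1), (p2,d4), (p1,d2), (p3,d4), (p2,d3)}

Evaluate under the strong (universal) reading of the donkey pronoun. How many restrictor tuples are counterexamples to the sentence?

"him" takes "a player" as antecedent and "it" takes "a drill"; both are donkey pronouns co-varying with the restrictor.
Strong reading: for every (c,d,p) with showed(c,d,p), practised(p,d).
Restrictor triples: (c1,d2,p1)→practised(p1,d2) ✓  (c1,d2,p3)→practised(p3,d2) ✗  (c1,d5,p2)→practised(p2,d5) ✗  (c2,d3,p1)→practised(p1,d3) ✗  (c3,d5,p2)→practised(p2,d5) ✗  (c4,d1,p1)→practised(p1,d1) ✗
Counterexamples (restrictor triples failing the scope): 5.

5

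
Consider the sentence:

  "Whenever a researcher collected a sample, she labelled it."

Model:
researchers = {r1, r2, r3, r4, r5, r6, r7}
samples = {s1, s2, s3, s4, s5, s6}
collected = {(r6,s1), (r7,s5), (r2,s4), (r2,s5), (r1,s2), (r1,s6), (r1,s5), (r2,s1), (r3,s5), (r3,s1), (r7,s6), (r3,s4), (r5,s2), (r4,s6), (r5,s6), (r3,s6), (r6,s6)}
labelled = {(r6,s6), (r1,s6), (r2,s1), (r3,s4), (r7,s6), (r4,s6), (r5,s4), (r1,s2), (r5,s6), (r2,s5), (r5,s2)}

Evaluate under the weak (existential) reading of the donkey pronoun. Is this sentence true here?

"it" takes "a sample" as antecedent — a donkey pronoun bound across the clause boundary.
Weak reading: every researcher r with some collected-sample has at least one collected-sample s such that labelled(r,s).
Per researcher: r1:✓  r2:✓  r3:✓  r4:✓  r5:✓  r6:✓  r7:✓
Every researcher in the restrictor has a witness.

True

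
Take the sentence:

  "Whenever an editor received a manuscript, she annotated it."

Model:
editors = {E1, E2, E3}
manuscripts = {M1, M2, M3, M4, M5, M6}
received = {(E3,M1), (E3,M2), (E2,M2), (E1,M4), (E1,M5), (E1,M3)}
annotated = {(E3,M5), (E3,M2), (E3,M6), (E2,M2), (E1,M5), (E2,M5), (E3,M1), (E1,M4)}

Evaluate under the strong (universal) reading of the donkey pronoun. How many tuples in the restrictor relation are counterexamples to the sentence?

"it" takes "a manuscript" as antecedent — a donkey pronoun bound across the clause boundary.
Strong reading: for every (e,m) with received(e,m), annotated(e,m).
Restrictor pairs: (E1,M3) ✗  (E1,M4) ✓  (E1,M5) ✓  (E2,M2) ✓  (E3,M1) ✓  (E3,M2) ✓
Counterexamples (restrictor pairs failing the scope): 1.

1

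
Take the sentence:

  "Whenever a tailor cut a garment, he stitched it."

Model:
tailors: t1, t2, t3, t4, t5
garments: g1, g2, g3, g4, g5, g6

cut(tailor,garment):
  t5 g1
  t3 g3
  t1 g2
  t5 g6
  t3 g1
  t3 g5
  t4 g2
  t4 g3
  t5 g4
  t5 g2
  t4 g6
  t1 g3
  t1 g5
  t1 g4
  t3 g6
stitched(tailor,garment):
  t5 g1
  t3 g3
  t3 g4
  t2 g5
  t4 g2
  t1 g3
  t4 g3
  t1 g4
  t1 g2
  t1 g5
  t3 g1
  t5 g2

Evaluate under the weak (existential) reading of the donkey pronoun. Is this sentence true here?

True

"it" takes "a garment" as antecedent — a donkey pronoun bound across the clause boundary.
Weak reading: every tailor t with some cut-garment has at least one cut-garment g such that stitched(t,g).
Per tailor: t1:✓  t3:✓  t4:✓  t5:✓
Every tailor in the restrictor has a witness.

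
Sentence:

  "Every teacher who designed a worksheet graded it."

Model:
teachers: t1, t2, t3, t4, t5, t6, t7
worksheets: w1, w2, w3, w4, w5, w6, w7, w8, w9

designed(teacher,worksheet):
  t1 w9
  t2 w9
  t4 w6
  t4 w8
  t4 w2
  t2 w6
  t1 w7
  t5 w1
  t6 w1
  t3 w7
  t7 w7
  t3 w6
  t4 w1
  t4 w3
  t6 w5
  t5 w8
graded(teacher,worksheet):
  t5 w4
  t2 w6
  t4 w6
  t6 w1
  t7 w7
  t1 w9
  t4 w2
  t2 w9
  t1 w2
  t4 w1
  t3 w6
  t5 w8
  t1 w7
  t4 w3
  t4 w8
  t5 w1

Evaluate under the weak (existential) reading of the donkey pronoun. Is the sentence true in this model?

"it" takes "a worksheet" as antecedent — a donkey pronoun bound across the clause boundary.
Weak reading: every teacher t with some designed-worksheet has at least one designed-worksheet w such that graded(t,w).
Per teacher: t1:✓  t2:✓  t3:✓  t4:✓  t5:✓  t6:✓  t7:✓
Every teacher in the restrictor has a witness.

True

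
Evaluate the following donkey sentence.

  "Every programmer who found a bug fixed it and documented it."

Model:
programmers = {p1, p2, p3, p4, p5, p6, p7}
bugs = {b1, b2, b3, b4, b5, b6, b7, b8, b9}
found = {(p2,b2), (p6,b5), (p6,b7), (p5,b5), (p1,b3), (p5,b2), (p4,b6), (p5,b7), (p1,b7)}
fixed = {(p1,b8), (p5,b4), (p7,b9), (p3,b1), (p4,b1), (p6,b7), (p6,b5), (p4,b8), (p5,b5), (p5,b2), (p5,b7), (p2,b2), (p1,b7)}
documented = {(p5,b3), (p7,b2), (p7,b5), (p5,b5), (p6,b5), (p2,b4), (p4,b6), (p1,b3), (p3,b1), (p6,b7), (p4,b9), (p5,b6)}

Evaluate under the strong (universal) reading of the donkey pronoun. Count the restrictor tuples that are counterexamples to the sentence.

"it" takes "a bug" as antecedent — a donkey pronoun bound across the clause boundary.
Strong reading: for every (p,b) with found(p,b), fixed(p,b) ∧ documented(p,b).
Restrictor pairs: (p1,b3) ✗  (p1,b7) ✗  (p2,b2) ✗  (p4,b6) ✗  (p5,b2) ✗  (p5,b5) ✓  (p5,b7) ✗  (p6,b5) ✓  (p6,b7) ✓
Counterexamples (restrictor pairs failing the scope): 6.

6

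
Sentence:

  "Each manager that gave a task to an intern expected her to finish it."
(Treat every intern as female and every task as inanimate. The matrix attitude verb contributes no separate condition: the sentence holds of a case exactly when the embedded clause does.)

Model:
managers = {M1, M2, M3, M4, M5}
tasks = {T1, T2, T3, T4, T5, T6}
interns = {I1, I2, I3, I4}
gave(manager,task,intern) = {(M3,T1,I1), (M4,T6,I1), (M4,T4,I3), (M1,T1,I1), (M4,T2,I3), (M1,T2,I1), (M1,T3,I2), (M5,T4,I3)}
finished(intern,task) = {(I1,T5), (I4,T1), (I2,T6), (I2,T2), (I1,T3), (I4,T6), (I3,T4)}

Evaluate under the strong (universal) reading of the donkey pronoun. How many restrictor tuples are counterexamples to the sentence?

6

"her" takes "an intern" as antecedent and "it" takes "a task"; both are donkey pronouns co-varying with the restrictor.
Strong reading: for every (m,t,i) with gave(m,t,i), finished(i,t).
Restrictor triples: (M1,T1,I1)→finished(I1,T1) ✗  (M1,T2,I1)→finished(I1,T2) ✗  (M1,T3,I2)→finished(I2,T3) ✗  (M3,T1,I1)→finished(I1,T1) ✗  (M4,T2,I3)→finished(I3,T2) ✗  (M4,T4,I3)→finished(I3,T4) ✓  (M4,T6,I1)→finished(I1,T6) ✗  (M5,T4,I3)→finished(I3,T4) ✓
Counterexamples (restrictor triples failing the scope): 6.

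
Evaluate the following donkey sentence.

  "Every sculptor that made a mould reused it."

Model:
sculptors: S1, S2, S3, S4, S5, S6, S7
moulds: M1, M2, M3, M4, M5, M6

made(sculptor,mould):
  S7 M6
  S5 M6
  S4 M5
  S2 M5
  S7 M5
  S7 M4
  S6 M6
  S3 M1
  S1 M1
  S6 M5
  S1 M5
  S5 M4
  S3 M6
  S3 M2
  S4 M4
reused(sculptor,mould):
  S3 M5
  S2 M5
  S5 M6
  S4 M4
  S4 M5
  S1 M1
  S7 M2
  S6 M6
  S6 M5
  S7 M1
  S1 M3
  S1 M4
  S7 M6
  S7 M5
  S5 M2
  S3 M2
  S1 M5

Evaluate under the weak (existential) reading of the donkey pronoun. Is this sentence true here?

"it" takes "a mould" as antecedent — a donkey pronoun bound across the clause boundary.
Weak reading: every sculptor s with some made-mould has at least one made-mould m such that reused(s,m).
Per sculptor: S1:✓  S2:✓  S3:✓  S4:✓  S5:✓  S6:✓  S7:✓
Every sculptor in the restrictor has a witness.

True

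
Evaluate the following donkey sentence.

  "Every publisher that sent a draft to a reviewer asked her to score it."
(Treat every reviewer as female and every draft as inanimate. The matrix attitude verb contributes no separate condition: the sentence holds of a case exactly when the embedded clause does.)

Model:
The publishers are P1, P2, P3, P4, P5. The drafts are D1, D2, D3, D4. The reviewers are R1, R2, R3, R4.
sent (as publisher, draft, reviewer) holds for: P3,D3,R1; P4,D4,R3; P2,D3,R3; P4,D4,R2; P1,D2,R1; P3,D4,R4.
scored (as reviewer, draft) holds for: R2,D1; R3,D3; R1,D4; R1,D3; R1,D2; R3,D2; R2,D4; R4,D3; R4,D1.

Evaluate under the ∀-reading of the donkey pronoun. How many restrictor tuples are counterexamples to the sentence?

"her" takes "a reviewer" as antecedent and "it" takes "a draft"; both are donkey pronouns co-varying with the restrictor.
Strong reading: for every (p,d,r) with sent(p,d,r), scored(r,d).
Restrictor triples: (P1,D2,R1)→scored(R1,D2) ✓  (P2,D3,R3)→scored(R3,D3) ✓  (P3,D3,R1)→scored(R1,D3) ✓  (P3,D4,R4)→scored(R4,D4) ✗  (P4,D4,R2)→scored(R2,D4) ✓  (P4,D4,R3)→scored(R3,D4) ✗
Counterexamples (restrictor triples failing the scope): 2.

2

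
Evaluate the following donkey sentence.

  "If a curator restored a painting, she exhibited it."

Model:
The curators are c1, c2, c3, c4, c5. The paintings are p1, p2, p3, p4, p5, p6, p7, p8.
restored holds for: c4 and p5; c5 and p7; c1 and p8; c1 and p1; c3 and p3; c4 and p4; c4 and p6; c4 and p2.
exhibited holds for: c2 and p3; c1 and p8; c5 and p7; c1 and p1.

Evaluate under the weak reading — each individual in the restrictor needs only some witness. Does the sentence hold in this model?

False

"it" takes "a painting" as antecedent — a donkey pronoun bound across the clause boundary.
Weak reading: every curator c with some restored-painting has at least one restored-painting p such that exhibited(c,p).
Per curator: c1:✓  c3:✗  c4:✗  c5:✓
c3 has no witness among its restored-paintings.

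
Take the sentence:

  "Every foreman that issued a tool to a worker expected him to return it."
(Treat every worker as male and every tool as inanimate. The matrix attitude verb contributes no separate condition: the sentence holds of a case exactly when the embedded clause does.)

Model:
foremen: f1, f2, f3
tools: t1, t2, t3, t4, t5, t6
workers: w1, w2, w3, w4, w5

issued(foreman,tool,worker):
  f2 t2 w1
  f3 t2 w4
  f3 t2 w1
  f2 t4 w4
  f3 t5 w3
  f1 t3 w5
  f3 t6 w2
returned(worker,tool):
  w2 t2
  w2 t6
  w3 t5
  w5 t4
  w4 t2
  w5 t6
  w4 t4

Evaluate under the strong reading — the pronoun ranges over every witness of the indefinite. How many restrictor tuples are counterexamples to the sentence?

"him" takes "a worker" as antecedent and "it" takes "a tool"; both are donkey pronouns co-varying with the restrictor.
Strong reading: for every (f,t,w) with issued(f,t,w), returned(w,t).
Restrictor triples: (f1,t3,w5)→returned(w5,t3) ✗  (f2,t2,w1)→returned(w1,t2) ✗  (f2,t4,w4)→returned(w4,t4) ✓  (f3,t2,w1)→returned(w1,t2) ✗  (f3,t2,w4)→returned(w4,t2) ✓  (f3,t5,w3)→returned(w3,t5) ✓  (f3,t6,w2)→returned(w2,t6) ✓
Counterexamples (restrictor triples failing the scope): 3.

3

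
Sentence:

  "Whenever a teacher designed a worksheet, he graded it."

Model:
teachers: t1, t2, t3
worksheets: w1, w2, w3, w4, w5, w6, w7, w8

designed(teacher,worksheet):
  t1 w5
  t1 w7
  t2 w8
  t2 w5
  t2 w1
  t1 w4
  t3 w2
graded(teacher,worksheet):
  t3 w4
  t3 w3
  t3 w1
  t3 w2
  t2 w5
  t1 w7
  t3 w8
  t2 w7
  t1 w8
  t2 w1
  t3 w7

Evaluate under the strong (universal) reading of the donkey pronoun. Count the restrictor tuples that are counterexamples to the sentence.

3

"it" takes "a worksheet" as antecedent — a donkey pronoun bound across the clause boundary.
Strong reading: for every (t,w) with designed(t,w), graded(t,w).
Restrictor pairs: (t1,w4) ✗  (t1,w5) ✗  (t1,w7) ✓  (t2,w1) ✓  (t2,w5) ✓  (t2,w8) ✗  (t3,w2) ✓
Counterexamples (restrictor pairs failing the scope): 3.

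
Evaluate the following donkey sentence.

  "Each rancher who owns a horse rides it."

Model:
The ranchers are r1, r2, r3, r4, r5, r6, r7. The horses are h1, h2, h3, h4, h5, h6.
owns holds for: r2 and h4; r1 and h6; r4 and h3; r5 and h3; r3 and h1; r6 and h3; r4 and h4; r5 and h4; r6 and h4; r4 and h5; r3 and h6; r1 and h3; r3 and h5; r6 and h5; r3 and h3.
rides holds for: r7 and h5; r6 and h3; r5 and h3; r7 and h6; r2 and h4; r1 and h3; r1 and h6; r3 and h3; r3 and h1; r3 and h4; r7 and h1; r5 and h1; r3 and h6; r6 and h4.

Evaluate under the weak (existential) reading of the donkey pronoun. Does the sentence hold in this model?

False

"it" takes "a horse" as antecedent — a donkey pronoun bound across the clause boundary.
Weak reading: every rancher r with some owns-horse has at least one owns-horse h such that rides(r,h).
Per rancher: r1:✓  r2:✓  r3:✓  r4:✗  r5:✓  r6:✓
r4 has no witness among its owns-horses.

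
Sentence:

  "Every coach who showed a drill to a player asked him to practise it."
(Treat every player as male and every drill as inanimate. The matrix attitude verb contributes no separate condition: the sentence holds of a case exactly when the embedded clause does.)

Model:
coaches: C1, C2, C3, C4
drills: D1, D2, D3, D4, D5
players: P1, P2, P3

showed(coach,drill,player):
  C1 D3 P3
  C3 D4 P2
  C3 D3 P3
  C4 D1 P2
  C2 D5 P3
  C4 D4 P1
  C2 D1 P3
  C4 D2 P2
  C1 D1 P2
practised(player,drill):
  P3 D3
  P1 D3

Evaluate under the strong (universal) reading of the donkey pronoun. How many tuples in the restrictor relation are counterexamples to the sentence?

"him" takes "a player" as antecedent and "it" takes "a drill"; both are donkey pronouns co-varying with the restrictor.
Strong reading: for every (c,d,p) with showed(c,d,p), practised(p,d).
Restrictor triples: (C1,D1,P2)→practised(P2,D1) ✗  (C1,D3,P3)→practised(P3,D3) ✓  (C2,D1,P3)→practised(P3,D1) ✗  (C2,D5,P3)→practised(P3,D5) ✗  (C3,D3,P3)→practised(P3,D3) ✓  (C3,D4,P2)→practised(P2,D4) ✗  (C4,D1,P2)→practised(P2,D1) ✗  (C4,D2,P2)→practised(P2,D2) ✗  (C4,D4,P1)→practised(P1,D4) ✗
Counterexamples (restrictor triples failing the scope): 7.

7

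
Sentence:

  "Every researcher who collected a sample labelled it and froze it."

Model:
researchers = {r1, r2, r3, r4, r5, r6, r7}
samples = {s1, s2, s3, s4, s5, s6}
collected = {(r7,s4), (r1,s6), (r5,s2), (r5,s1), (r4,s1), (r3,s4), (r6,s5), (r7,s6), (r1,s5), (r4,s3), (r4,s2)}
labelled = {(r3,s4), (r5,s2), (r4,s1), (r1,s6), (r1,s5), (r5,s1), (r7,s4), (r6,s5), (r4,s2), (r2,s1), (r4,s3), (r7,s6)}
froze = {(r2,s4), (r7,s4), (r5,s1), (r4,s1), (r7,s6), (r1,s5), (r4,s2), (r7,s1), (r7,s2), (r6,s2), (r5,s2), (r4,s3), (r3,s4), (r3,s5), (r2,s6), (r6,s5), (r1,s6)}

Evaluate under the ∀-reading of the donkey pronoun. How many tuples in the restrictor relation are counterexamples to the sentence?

"it" takes "a sample" as antecedent — a donkey pronoun bound across the clause boundary.
Strong reading: for every (r,s) with collected(r,s), labelled(r,s) ∧ froze(r,s).
Restrictor pairs: (r1,s5) ✓  (r1,s6) ✓  (r3,s4) ✓  (r4,s1) ✓  (r4,s2) ✓  (r4,s3) ✓  (r5,s1) ✓  (r5,s2) ✓  (r6,s5) ✓  (r7,s4) ✓  (r7,s6) ✓
Counterexamples (restrictor pairs failing the scope): 0.

0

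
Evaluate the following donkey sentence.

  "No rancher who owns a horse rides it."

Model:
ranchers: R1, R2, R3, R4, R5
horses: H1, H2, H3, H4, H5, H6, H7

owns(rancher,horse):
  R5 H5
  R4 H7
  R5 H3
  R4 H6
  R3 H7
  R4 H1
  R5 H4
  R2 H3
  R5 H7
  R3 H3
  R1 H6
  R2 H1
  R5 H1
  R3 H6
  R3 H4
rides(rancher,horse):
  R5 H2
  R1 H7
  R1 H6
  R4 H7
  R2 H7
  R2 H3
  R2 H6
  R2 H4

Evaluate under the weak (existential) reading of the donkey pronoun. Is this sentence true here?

False

"it" takes "a horse" as antecedent — a donkey pronoun bound across the clause boundary.
Truth condition: for no (r,h) with owns(r,h) does rides(r,h) hold.
Restrictor pairs — does the scope hold? (R1,H6):holds  (R2,H1):fails  (R2,H3):holds  (R3,H3):fails  (R3,H4):fails  (R3,H6):fails  (R3,H7):fails  (R4,H1):fails  (R4,H6):fails  (R4,H7):holds  (R5,H1):fails  (R5,H3):fails  (R5,H4):fails  (R5,H5):fails  (R5,H7):fails
Scope holds for 3 pair(s), so the sentence is false.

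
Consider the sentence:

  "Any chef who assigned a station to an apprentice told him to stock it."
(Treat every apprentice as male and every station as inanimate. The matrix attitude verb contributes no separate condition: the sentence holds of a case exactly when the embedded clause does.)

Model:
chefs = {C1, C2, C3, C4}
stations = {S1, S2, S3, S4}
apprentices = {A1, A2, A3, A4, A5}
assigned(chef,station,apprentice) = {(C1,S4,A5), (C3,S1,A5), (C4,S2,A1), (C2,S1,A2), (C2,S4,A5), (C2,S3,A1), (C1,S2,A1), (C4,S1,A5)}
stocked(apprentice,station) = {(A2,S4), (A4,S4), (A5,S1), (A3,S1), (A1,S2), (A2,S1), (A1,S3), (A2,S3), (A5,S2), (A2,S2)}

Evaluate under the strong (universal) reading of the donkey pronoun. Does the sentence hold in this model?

False

"him" takes "an apprentice" as antecedent and "it" takes "a station"; both are donkey pronouns co-varying with the restrictor.
Strong reading: for every (c,s,a) with assigned(c,s,a), stocked(a,s).
Restrictor triples: (C1,S2,A1)→stocked(A1,S2) ✓  (C1,S4,A5)→stocked(A5,S4) ✗  (C2,S1,A2)→stocked(A2,S1) ✓  (C2,S3,A1)→stocked(A1,S3) ✓  (C2,S4,A5)→stocked(A5,S4) ✗  (C3,S1,A5)→stocked(A5,S1) ✓  (C4,S1,A5)→stocked(A5,S1) ✓  (C4,S2,A1)→stocked(A1,S2) ✓
Counterexample: (C1,S4,A5) — stocked(A5,S4) does not hold.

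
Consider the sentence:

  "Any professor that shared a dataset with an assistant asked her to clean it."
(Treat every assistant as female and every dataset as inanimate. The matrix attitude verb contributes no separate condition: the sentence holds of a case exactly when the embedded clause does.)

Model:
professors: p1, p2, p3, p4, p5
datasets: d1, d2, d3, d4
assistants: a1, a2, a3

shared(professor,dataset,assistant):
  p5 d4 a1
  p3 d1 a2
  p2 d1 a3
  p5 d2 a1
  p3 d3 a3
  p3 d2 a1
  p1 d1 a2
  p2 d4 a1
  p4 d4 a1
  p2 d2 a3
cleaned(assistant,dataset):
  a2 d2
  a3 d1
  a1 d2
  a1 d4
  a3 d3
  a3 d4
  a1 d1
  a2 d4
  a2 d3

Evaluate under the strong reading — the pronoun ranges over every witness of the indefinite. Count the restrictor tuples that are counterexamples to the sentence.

3

"her" takes "an assistant" as antecedent and "it" takes "a dataset"; both are donkey pronouns co-varying with the restrictor.
Strong reading: for every (p,d,a) with shared(p,d,a), cleaned(a,d).
Restrictor triples: (p1,d1,a2)→cleaned(a2,d1) ✗  (p2,d1,a3)→cleaned(a3,d1) ✓  (p2,d2,a3)→cleaned(a3,d2) ✗  (p2,d4,a1)→cleaned(a1,d4) ✓  (p3,d1,a2)→cleaned(a2,d1) ✗  (p3,d2,a1)→cleaned(a1,d2) ✓  (p3,d3,a3)→cleaned(a3,d3) ✓  (p4,d4,a1)→cleaned(a1,d4) ✓  (p5,d2,a1)→cleaned(a1,d2) ✓  (p5,d4,a1)→cleaned(a1,d4) ✓
Counterexamples (restrictor triples failing the scope): 3.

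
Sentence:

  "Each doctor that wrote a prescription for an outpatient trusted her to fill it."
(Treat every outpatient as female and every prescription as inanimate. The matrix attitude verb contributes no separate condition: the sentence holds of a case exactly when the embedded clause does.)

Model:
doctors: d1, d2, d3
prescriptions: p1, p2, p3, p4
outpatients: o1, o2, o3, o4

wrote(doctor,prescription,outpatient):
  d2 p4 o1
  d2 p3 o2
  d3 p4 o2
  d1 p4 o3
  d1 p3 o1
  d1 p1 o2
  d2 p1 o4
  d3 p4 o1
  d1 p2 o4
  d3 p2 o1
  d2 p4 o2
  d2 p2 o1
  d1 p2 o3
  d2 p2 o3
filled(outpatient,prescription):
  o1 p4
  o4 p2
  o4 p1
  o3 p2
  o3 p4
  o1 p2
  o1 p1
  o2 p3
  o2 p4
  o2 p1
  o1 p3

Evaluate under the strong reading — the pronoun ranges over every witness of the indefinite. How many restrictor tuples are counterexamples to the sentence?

0

"her" takes "an outpatient" as antecedent and "it" takes "a prescription"; both are donkey pronouns co-varying with the restrictor.
Strong reading: for every (d,p,o) with wrote(d,p,o), filled(o,p).
Restrictor triples: (d1,p1,o2)→filled(o2,p1) ✓  (d1,p2,o3)→filled(o3,p2) ✓  (d1,p2,o4)→filled(o4,p2) ✓  (d1,p3,o1)→filled(o1,p3) ✓  (d1,p4,o3)→filled(o3,p4) ✓  (d2,p1,o4)→filled(o4,p1) ✓  (d2,p2,o1)→filled(o1,p2) ✓  (d2,p2,o3)→filled(o3,p2) ✓  (d2,p3,o2)→filled(o2,p3) ✓  (d2,p4,o1)→filled(o1,p4) ✓  (d2,p4,o2)→filled(o2,p4) ✓  (d3,p2,o1)→filled(o1,p2) ✓  (d3,p4,o1)→filled(o1,p4) ✓  (d3,p4,o2)→filled(o2,p4) ✓
Counterexamples (restrictor triples failing the scope): 0.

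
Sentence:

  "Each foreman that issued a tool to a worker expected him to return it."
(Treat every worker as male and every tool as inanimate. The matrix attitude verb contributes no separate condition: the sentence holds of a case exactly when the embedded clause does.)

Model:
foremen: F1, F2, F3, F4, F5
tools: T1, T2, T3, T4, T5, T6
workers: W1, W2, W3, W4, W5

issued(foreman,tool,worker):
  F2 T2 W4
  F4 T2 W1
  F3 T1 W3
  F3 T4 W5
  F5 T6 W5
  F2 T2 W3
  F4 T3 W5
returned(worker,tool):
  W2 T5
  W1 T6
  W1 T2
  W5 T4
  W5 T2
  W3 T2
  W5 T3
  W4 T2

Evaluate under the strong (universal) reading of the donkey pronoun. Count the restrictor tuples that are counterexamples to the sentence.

"him" takes "a worker" as antecedent and "it" takes "a tool"; both are donkey pronouns co-varying with the restrictor.
Strong reading: for every (f,t,w) with issued(f,t,w), returned(w,t).
Restrictor triples: (F2,T2,W3)→returned(W3,T2) ✓  (F2,T2,W4)→returned(W4,T2) ✓  (F3,T1,W3)→returned(W3,T1) ✗  (F3,T4,W5)→returned(W5,T4) ✓  (F4,T2,W1)→returned(W1,T2) ✓  (F4,T3,W5)→returned(W5,T3) ✓  (F5,T6,W5)→returned(W5,T6) ✗
Counterexamples (restrictor triples failing the scope): 2.

2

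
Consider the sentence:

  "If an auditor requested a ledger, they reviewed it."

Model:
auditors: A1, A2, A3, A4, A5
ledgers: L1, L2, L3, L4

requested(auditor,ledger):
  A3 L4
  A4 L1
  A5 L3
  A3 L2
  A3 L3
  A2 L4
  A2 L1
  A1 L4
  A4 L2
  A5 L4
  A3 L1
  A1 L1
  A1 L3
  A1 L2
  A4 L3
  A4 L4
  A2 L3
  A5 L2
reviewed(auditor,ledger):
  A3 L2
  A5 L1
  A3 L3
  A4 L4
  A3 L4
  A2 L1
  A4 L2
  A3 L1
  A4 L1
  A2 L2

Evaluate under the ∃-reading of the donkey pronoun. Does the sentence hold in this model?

"it" takes "a ledger" as antecedent — a donkey pronoun bound across the clause boundary.
Weak reading: every auditor a with some requested-ledger has at least one requested-ledger l such that reviewed(a,l).
Per auditor: A1:✗  A2:✓  A3:✓  A4:✓  A5:✗
A1 has no witness among its requested-ledgers.

False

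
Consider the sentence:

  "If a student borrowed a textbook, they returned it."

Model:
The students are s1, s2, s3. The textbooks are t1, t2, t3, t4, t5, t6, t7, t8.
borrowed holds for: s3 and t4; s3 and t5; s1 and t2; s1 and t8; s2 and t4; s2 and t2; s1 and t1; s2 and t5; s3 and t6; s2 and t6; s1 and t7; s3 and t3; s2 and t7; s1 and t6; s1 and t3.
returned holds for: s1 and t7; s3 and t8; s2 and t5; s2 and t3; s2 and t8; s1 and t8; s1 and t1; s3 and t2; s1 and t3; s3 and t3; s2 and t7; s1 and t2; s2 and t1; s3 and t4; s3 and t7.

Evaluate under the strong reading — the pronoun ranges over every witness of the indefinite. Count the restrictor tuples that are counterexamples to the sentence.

"it" takes "a textbook" as antecedent — a donkey pronoun bound across the clause boundary.
Strong reading: for every (s,t) with borrowed(s,t), returned(s,t).
Restrictor pairs: (s1,t1) ✓  (s1,t2) ✓  (s1,t3) ✓  (s1,t6) ✗  (s1,t7) ✓  (s1,t8) ✓  (s2,t2) ✗  (s2,t4) ✗  (s2,t5) ✓  (s2,t6) ✗  (s2,t7) ✓  (s3,t3) ✓  (s3,t4) ✓  (s3,t5) ✗  (s3,t6) ✗
Counterexamples (restrictor pairs failing the scope): 6.

6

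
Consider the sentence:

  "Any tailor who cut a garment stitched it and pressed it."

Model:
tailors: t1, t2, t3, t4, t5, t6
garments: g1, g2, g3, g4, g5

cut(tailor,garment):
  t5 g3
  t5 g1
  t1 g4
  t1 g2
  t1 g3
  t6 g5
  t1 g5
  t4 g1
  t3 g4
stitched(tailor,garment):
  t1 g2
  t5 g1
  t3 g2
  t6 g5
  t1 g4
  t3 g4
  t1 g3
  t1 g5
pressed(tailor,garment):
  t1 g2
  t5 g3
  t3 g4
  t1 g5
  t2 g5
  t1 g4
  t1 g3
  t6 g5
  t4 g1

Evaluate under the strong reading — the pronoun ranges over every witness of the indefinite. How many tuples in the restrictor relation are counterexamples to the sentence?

"it" takes "a garment" as antecedent — a donkey pronoun bound across the clause boundary.
Strong reading: for every (t,g) with cut(t,g), stitched(t,g) ∧ pressed(t,g).
Restrictor pairs: (t1,g2) ✓  (t1,g3) ✓  (t1,g4) ✓  (t1,g5) ✓  (t3,g4) ✓  (t4,g1) ✗  (t5,g1) ✗  (t5,g3) ✗  (t6,g5) ✓
Counterexamples (restrictor pairs failing the scope): 3.

3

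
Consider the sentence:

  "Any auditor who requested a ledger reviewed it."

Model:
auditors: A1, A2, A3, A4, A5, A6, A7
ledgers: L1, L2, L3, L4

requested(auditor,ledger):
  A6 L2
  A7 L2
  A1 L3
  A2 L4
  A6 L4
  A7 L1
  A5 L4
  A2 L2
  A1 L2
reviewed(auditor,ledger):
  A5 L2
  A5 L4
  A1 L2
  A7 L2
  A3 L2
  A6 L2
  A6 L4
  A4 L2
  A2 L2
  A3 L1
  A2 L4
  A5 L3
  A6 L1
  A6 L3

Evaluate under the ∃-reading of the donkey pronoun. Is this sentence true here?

True

"it" takes "a ledger" as antecedent — a donkey pronoun bound across the clause boundary.
Weak reading: every auditor a with some requested-ledger has at least one requested-ledger l such that reviewed(a,l).
Per auditor: A1:✓  A2:✓  A5:✓  A6:✓  A7:✓
Every auditor in the restrictor has a witness.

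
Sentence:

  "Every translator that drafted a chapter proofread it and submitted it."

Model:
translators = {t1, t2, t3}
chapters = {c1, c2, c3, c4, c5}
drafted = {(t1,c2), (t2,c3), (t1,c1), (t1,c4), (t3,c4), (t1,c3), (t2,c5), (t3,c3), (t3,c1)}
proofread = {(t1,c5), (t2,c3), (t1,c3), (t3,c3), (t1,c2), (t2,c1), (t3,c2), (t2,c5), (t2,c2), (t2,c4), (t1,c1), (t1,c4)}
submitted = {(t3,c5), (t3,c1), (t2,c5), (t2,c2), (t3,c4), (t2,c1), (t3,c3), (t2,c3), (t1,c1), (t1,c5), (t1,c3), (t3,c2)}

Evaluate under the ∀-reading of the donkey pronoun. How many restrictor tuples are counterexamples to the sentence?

4

"it" takes "a chapter" as antecedent — a donkey pronoun bound across the clause boundary.
Strong reading: for every (t,c) with drafted(t,c), proofread(t,c) ∧ submitted(t,c).
Restrictor pairs: (t1,c1) ✓  (t1,c2) ✗  (t1,c3) ✓  (t1,c4) ✗  (t2,c3) ✓  (t2,c5) ✓  (t3,c1) ✗  (t3,c3) ✓  (t3,c4) ✗
Counterexamples (restrictor pairs failing the scope): 4.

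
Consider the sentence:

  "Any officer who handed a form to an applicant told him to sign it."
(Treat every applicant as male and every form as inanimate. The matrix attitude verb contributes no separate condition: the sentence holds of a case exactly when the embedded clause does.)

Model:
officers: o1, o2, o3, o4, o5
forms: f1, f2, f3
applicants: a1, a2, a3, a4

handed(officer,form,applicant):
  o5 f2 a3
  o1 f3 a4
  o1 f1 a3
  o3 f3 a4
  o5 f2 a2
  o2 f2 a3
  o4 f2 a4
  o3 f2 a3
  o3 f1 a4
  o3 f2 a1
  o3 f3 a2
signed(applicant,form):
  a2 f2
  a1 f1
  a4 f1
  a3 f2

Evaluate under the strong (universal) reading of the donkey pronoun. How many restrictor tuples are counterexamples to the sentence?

6

"him" takes "an applicant" as antecedent and "it" takes "a form"; both are donkey pronouns co-varying with the restrictor.
Strong reading: for every (o,f,a) with handed(o,f,a), signed(a,f).
Restrictor triples: (o1,f1,a3)→signed(a3,f1) ✗  (o1,f3,a4)→signed(a4,f3) ✗  (o2,f2,a3)→signed(a3,f2) ✓  (o3,f1,a4)→signed(a4,f1) ✓  (o3,f2,a1)→signed(a1,f2) ✗  (o3,f2,a3)→signed(a3,f2) ✓  (o3,f3,a2)→signed(a2,f3) ✗  (o3,f3,a4)→signed(a4,f3) ✗  (o4,f2,a4)→signed(a4,f2) ✗  (o5,f2,a2)→signed(a2,f2) ✓  (o5,f2,a3)→signed(a3,f2) ✓
Counterexamples (restrictor triples failing the scope): 6.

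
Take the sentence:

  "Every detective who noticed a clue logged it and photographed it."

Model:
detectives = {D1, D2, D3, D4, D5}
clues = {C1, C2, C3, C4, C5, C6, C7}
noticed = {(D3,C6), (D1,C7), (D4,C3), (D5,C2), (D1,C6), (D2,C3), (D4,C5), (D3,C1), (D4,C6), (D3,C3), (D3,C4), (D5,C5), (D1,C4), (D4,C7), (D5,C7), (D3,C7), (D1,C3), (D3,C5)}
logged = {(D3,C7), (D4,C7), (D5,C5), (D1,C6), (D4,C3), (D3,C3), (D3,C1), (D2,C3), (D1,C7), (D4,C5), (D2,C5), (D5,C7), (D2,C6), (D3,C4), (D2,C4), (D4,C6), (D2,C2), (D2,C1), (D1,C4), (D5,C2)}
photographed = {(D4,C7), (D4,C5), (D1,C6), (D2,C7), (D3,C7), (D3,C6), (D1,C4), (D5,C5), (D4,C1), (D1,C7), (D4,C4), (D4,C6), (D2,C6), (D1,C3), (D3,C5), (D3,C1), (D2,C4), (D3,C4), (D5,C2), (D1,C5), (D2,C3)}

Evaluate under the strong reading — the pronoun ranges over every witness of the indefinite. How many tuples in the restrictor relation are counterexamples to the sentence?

6

"it" takes "a clue" as antecedent — a donkey pronoun bound across the clause boundary.
Strong reading: for every (d,c) with noticed(d,c), logged(d,c) ∧ photographed(d,c).
Restrictor pairs: (D1,C3) ✗  (D1,C4) ✓  (D1,C6) ✓  (D1,C7) ✓  (D2,C3) ✓  (D3,C1) ✓  (D3,C3) ✗  (D3,C4) ✓  (D3,C5) ✗  (D3,C6) ✗  (D3,C7) ✓  (D4,C3) ✗  (D4,C5) ✓  (D4,C6) ✓  (D4,C7) ✓  (D5,C2) ✓  (D5,C5) ✓  (D5,C7) ✗
Counterexamples (restrictor pairs failing the scope): 6.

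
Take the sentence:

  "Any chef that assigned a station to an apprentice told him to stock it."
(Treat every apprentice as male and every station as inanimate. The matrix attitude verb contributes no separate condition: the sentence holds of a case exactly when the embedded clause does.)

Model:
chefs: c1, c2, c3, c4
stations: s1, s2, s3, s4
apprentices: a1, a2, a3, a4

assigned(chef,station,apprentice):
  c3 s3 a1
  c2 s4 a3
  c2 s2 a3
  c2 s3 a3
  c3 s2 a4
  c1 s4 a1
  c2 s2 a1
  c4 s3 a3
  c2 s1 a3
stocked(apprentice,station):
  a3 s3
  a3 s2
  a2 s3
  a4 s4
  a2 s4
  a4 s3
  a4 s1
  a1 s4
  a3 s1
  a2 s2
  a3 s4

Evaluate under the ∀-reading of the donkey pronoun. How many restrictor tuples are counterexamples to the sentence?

3

"him" takes "an apprentice" as antecedent and "it" takes "a station"; both are donkey pronouns co-varying with the restrictor.
Strong reading: for every (c,s,a) with assigned(c,s,a), stocked(a,s).
Restrictor triples: (c1,s4,a1)→stocked(a1,s4) ✓  (c2,s1,a3)→stocked(a3,s1) ✓  (c2,s2,a1)→stocked(a1,s2) ✗  (c2,s2,a3)→stocked(a3,s2) ✓  (c2,s3,a3)→stocked(a3,s3) ✓  (c2,s4,a3)→stocked(a3,s4) ✓  (c3,s2,a4)→stocked(a4,s2) ✗  (c3,s3,a1)→stocked(a1,s3) ✗  (c4,s3,a3)→stocked(a3,s3) ✓
Counterexamples (restrictor triples failing the scope): 3.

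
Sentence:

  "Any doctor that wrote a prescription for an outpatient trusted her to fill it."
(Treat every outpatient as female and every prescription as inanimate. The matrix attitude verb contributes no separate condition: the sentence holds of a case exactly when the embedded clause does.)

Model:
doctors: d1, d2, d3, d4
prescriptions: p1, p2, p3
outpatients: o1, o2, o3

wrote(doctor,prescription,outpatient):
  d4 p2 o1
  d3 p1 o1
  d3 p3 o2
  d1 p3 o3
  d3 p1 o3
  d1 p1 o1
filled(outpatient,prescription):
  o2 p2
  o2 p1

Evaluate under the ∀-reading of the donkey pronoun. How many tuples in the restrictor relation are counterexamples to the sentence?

6

"her" takes "an outpatient" as antecedent and "it" takes "a prescription"; both are donkey pronouns co-varying with the restrictor.
Strong reading: for every (d,p,o) with wrote(d,p,o), filled(o,p).
Restrictor triples: (d1,p1,o1)→filled(o1,p1) ✗  (d1,p3,o3)→filled(o3,p3) ✗  (d3,p1,o1)→filled(o1,p1) ✗  (d3,p1,o3)→filled(o3,p1) ✗  (d3,p3,o2)→filled(o2,p3) ✗  (d4,p2,o1)→filled(o1,p2) ✗
Counterexamples (restrictor triples failing the scope): 6.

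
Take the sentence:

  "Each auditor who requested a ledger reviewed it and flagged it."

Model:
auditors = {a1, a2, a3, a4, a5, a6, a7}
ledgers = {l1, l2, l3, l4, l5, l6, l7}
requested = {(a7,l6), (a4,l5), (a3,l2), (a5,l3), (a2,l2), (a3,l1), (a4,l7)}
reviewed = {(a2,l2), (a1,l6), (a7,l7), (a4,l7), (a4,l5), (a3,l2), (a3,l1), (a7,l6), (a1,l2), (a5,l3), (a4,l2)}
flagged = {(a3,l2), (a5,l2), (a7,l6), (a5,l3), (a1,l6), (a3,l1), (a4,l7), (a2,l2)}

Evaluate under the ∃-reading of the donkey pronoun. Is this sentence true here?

True

"it" takes "a ledger" as antecedent — a donkey pronoun bound across the clause boundary.
Weak reading: every auditor a with some requested-ledger has at least one requested-ledger l such that reviewed(a,l) ∧ flagged(a,l).
Per auditor: a2:✓  a3:✓  a4:✓  a5:✓  a7:✓
Every auditor in the restrictor has a witness.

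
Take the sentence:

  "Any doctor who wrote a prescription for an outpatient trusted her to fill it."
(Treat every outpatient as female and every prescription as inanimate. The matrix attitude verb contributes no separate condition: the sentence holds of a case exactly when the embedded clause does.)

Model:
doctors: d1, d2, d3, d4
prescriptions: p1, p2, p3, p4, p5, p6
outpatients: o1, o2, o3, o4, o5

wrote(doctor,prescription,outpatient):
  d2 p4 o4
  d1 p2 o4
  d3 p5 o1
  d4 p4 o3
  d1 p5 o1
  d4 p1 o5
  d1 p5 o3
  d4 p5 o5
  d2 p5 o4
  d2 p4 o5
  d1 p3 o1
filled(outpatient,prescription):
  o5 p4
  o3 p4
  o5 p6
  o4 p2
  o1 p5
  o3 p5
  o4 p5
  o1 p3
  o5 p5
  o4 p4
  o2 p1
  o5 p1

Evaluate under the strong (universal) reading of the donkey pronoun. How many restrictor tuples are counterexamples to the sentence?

0

"her" takes "an outpatient" as antecedent and "it" takes "a prescription"; both are donkey pronouns co-varying with the restrictor.
Strong reading: for every (d,p,o) with wrote(d,p,o), filled(o,p).
Restrictor triples: (d1,p2,o4)→filled(o4,p2) ✓  (d1,p3,o1)→filled(o1,p3) ✓  (d1,p5,o1)→filled(o1,p5) ✓  (d1,p5,o3)→filled(o3,p5) ✓  (d2,p4,o4)→filled(o4,p4) ✓  (d2,p4,o5)→filled(o5,p4) ✓  (d2,p5,o4)→filled(o4,p5) ✓  (d3,p5,o1)→filled(o1,p5) ✓  (d4,p1,o5)→filled(o5,p1) ✓  (d4,p4,o3)→filled(o3,p4) ✓  (d4,p5,o5)→filled(o5,p5) ✓
Counterexamples (restrictor triples failing the scope): 0.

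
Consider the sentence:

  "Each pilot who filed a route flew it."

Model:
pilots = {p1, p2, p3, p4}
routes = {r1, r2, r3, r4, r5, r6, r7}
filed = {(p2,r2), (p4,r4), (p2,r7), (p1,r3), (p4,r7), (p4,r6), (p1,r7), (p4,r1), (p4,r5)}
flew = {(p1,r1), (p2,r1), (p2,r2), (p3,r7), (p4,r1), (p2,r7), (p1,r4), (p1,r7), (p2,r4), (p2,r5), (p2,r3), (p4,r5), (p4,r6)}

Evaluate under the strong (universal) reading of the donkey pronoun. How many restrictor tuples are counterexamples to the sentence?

"it" takes "a route" as antecedent — a donkey pronoun bound across the clause boundary.
Strong reading: for every (p,r) with filed(p,r), flew(p,r).
Restrictor pairs: (p1,r3) ✗  (p1,r7) ✓  (p2,r2) ✓  (p2,r7) ✓  (p4,r1) ✓  (p4,r4) ✗  (p4,r5) ✓  (p4,r6) ✓  (p4,r7) ✗
Counterexamples (restrictor pairs failing the scope): 3.

3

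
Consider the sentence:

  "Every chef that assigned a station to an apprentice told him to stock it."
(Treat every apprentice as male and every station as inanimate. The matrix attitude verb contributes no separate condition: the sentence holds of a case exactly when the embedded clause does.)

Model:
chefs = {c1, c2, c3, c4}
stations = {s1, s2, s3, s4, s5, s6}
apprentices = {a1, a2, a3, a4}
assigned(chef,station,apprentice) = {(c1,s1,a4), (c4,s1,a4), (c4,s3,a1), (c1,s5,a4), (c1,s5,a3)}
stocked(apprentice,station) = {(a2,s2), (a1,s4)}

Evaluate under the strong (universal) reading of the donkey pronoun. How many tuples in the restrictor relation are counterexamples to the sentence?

5

"him" takes "an apprentice" as antecedent and "it" takes "a station"; both are donkey pronouns co-varying with the restrictor.
Strong reading: for every (c,s,a) with assigned(c,s,a), stocked(a,s).
Restrictor triples: (c1,s1,a4)→stocked(a4,s1) ✗  (c1,s5,a3)→stocked(a3,s5) ✗  (c1,s5,a4)→stocked(a4,s5) ✗  (c4,s1,a4)→stocked(a4,s1) ✗  (c4,s3,a1)→stocked(a1,s3) ✗
Counterexamples (restrictor triples failing the scope): 5.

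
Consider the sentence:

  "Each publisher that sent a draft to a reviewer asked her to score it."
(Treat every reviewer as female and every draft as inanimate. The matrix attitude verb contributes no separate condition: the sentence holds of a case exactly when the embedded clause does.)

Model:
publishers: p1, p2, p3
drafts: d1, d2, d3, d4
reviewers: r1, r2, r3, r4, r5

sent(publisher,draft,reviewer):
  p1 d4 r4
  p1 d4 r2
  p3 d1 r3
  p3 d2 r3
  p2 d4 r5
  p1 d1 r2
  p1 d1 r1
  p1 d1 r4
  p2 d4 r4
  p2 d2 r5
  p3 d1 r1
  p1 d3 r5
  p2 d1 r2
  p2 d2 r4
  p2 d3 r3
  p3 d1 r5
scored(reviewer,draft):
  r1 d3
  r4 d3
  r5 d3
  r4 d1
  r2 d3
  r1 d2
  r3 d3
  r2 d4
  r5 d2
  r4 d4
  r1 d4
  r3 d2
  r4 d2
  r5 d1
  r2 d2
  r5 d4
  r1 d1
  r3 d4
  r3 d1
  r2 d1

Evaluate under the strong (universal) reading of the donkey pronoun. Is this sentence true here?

"her" takes "a reviewer" as antecedent and "it" takes "a draft"; both are donkey pronouns co-varying with the restrictor.
Strong reading: for every (p,d,r) with sent(p,d,r), scored(r,d).
Restrictor triples: (p1,d1,r1)→scored(r1,d1) ✓  (p1,d1,r2)→scored(r2,d1) ✓  (p1,d1,r4)→scored(r4,d1) ✓  (p1,d3,r5)→scored(r5,d3) ✓  (p1,d4,r2)→scored(r2,d4) ✓  (p1,d4,r4)→scored(r4,d4) ✓  (p2,d1,r2)→scored(r2,d1) ✓  (p2,d2,r4)→scored(r4,d2) ✓  (p2,d2,r5)→scored(r5,d2) ✓  (p2,d3,r3)→scored(r3,d3) ✓  (p2,d4,r4)→scored(r4,d4) ✓  (p2,d4,r5)→scored(r5,d4) ✓  (p3,d1,r1)→scored(r1,d1) ✓  (p3,d1,r3)→scored(r3,d1) ✓  (p3,d1,r5)→scored(r5,d1) ✓  (p3,d2,r3)→scored(r3,d2) ✓
Every restrictor triple satisfies the scope.

True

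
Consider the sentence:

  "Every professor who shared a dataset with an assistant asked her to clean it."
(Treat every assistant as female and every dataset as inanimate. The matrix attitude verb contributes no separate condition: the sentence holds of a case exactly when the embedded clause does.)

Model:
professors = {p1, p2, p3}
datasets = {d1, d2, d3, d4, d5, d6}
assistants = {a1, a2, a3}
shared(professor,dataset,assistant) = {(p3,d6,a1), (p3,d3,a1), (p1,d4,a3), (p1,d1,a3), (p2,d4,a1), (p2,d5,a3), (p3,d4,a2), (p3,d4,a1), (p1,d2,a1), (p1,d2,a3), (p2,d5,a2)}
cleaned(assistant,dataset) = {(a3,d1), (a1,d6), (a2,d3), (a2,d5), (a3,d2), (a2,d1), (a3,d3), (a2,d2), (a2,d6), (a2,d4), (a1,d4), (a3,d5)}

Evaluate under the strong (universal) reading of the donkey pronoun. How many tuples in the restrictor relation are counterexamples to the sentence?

3

"her" takes "an assistant" as antecedent and "it" takes "a dataset"; both are donkey pronouns co-varying with the restrictor.
Strong reading: for every (p,d,a) with shared(p,d,a), cleaned(a,d).
Restrictor triples: (p1,d1,a3)→cleaned(a3,d1) ✓  (p1,d2,a1)→cleaned(a1,d2) ✗  (p1,d2,a3)→cleaned(a3,d2) ✓  (p1,d4,a3)→cleaned(a3,d4) ✗  (p2,d4,a1)→cleaned(a1,d4) ✓  (p2,d5,a2)→cleaned(a2,d5) ✓  (p2,d5,a3)→cleaned(a3,d5) ✓  (p3,d3,a1)→cleaned(a1,d3) ✗  (p3,d4,a1)→cleaned(a1,d4) ✓  (p3,d4,a2)→cleaned(a2,d4) ✓  (p3,d6,a1)→cleaned(a1,d6) ✓
Counterexamples (restrictor triples failing the scope): 3.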